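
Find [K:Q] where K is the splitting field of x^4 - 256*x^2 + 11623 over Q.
[K:Q] = 4

f factors as (x^2 - 59)(x^2 - 197); the splitting field is K = Q(sqrt(59), sqrt(197)). Since 59, 197, and 11623 are all non-squares in Q, the three subfields Q(sqrt(59)), Q(sqrt(197)), Q(sqrt(11623)) are distinct degree-2 extensions, so [K:Q] = 4 (Klein four Galois group).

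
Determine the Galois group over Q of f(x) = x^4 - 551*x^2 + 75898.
Gal(K/Q) = V_4 (Klein four-group, Z/2Z × Z/2Z)

f factors as (x^2 - 274)(x^2 - 277), so the splitting field is K = Q(sqrt(274), sqrt(277)). The elements 274, 277, 75898 are all non-squares in Q, so sqrt(274) and sqrt(277) generate independent quadratic extensions. Thus [K:Q] = 4 and Gal(K/Q) is generated by the two order-2 automorphisms sqrt(274) ↦ -sqrt(274) and sqrt(277) ↦ -sqrt(277), giving V_4.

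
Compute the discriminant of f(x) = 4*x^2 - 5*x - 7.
Δ = 137

For a quadratic a x^2 + b x + c the discriminant is Δ = b^2 - 4ac = (-5)^2 - 4*(4)*(-7) = 25 - (-112) = 137.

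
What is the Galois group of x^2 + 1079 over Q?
Gal(K/Q) = Z/2Z (cyclic of order 2)

x^2 + 1079 is irreducible over Q since -1079 is not a rational square. The splitting field Q(sqrt(-1079)) has degree 2 over Q, and its unique nontrivial automorphism is sqrt(-1079) ↦ -sqrt(-1079). Hence Gal(Q(sqrt(-1079))/Q) = Z/2Z.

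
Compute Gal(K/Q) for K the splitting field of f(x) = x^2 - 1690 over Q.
Gal(K/Q) = Z/2Z (cyclic of order 2)

x^2 - 1690 is irreducible over Q since 1690 is not a rational square. The splitting field Q(sqrt(1690)) has degree 2 over Q, and its unique nontrivial automorphism is sqrt(1690) ↦ -sqrt(1690). Hence Gal(Q(sqrt(1690))/Q) = Z/2Z.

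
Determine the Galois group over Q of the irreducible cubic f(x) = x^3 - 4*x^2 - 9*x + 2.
Gal(K/Q) = S_3 (symmetric group of order 6)

Compute the discriminant of x^3 + (-4)*x^2 + (-9)*x + (2): Δ = 5912. Since Δ is not a rational square, the Galois group is not contained in A_3; it must be the full S_3 (irreducibility of the cubic rules out anything smaller).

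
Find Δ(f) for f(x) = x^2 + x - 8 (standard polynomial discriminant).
Δ = 33

For a quadratic a x^2 + b x + c the discriminant is Δ = b^2 - 4ac = (1)^2 - 4*(1)*(-8) = 1 - (-32) = 33.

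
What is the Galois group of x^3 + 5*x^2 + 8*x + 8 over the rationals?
Gal(K/Q) = S_3 (symmetric group of order 6)

Compute the discriminant of x^3 + (5)*x^2 + (8)*x + (8): Δ = -416. Since Δ is not a rational square, the Galois group is not contained in A_3; it must be the full S_3 (irreducibility of the cubic rules out anything smaller).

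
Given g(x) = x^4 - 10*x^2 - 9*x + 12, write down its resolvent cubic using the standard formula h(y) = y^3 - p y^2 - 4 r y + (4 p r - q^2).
h(y) = y^3 + 10*y^2 - 48*y - 561

Identify coefficients: p = -10, q = -9, r = 12.
Plug into h(y) = y^3 - p y^2 - 4 r y + (4 p r - q^2):
  h(y) = y^3 - (-10) y^2 - 4*(12) y + (4*(-10)*(12) - (-9)^2)
       = y^3 + (10) y^2 + (-48) y + (-561).
Simplifying: h(y) = y^3 + 10*y^2 - 48*y - 561.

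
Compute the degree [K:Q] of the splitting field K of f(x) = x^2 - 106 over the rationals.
[K:Q] = 2

The polynomial x^2 - 106 is irreducible over Q since 106 is not a perfect square. Its splitting field is Q(sqrt(106)), which has degree 2 over Q.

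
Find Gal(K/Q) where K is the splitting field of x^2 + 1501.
Gal(K/Q) = Z/2Z (cyclic of order 2)

x^2 + 1501 is irreducible over Q since -1501 is not a rational square. The splitting field Q(sqrt(-1501)) has degree 2 over Q, and its unique nontrivial automorphism is sqrt(-1501) ↦ -sqrt(-1501). Hence Gal(Q(sqrt(-1501))/Q) = Z/2Z.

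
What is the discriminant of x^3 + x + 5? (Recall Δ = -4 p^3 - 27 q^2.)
Δ = -679

For a depressed cubic x^3 + p x + q the discriminant is Δ = -4 p^3 - 27 q^2 = -4*(1)^3 - 27*(5)^2 = -4 - 675 = -679.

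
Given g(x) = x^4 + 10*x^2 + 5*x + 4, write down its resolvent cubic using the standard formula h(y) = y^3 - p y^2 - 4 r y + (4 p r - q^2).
h(y) = y^3 - 10*y^2 - 16*y + 135

Identify coefficients: p = 10, q = 5, r = 4.
Plug into h(y) = y^3 - p y^2 - 4 r y + (4 p r - q^2):
  h(y) = y^3 - (10) y^2 - 4*(4) y + (4*(10)*(4) - (5)^2)
       = y^3 + (-10) y^2 + (-16) y + (135).
Simplifying: h(y) = y^3 - 10*y^2 - 16*y + 135.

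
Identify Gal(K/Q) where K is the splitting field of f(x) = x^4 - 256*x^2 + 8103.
Gal(K/Q) = V_4 (Klein four-group, Z/2Z × Z/2Z)

f factors as (x^2 - 37)(x^2 - 219), so the splitting field is K = Q(sqrt(37), sqrt(219)). The elements 37, 219, 8103 are all non-squares in Q, so sqrt(37) and sqrt(219) generate independent quadratic extensions. Thus [K:Q] = 4 and Gal(K/Q) is generated by the two order-2 automorphisms sqrt(37) ↦ -sqrt(37) and sqrt(219) ↦ -sqrt(219), giving V_4.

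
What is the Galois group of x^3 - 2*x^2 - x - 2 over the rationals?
Gal(K/Q) = S_3 (symmetric group of order 6)

Compute the discriminant of x^3 + (-2)*x^2 + (-1)*x + (-2): Δ = -236. Since Δ is not a rational square, the Galois group is not contained in A_3; it must be the full S_3 (irreducibility of the cubic rules out anything smaller).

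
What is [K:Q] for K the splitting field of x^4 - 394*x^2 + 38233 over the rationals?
[K:Q] = 4

f factors as (x^2 - 221)(x^2 - 173); the splitting field is K = Q(sqrt(221), sqrt(173)). Since 221, 173, and 38233 are all non-squares in Q, the three subfields Q(sqrt(221)), Q(sqrt(173)), Q(sqrt(38233)) are distinct degree-2 extensions, so [K:Q] = 4 (Klein four Galois group).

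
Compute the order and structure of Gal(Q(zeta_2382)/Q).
|Gal(Q(zeta_2382)/Q)| = phi(2382) = 792; group ≅ (Z/2382Z)^* ≅ Z/2Z × Z/396Z

The n-th cyclotomic polynomial Φ_2382(x) is the minimal polynomial of zeta_2382 over Q and has degree phi(2382) = 792. So Q(zeta_2382) is a degree-792 Galois extension with Galois group (Z/2382Z)^*. By CRT, (Z/2382Z)^* ≅ (Z/2Z)^* × (Z/3Z)^* × (Z/397Z)^*. Each prime-power unit group is (Z/2Z)^* ≅ trivial group (order 1); (Z/3Z)^* ≅ Z/2Z; (Z/397Z)^* ≅ Z/396Z. Hence Gal(Q(zeta_2382)/Q) ≅ Z/2Z × Z/396Z.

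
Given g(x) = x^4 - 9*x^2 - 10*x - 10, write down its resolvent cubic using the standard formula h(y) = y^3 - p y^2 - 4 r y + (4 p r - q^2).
h(y) = y^3 + 9*y^2 + 40*y + 260

Identify coefficients: p = -9, q = -10, r = -10.
Plug into h(y) = y^3 - p y^2 - 4 r y + (4 p r - q^2):
  h(y) = y^3 - (-9) y^2 - 4*(-10) y + (4*(-9)*(-10) - (-10)^2)
       = y^3 + (9) y^2 + (40) y + (260).
Simplifying: h(y) = y^3 + 9*y^2 + 40*y + 260.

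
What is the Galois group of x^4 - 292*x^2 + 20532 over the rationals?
Gal(K/Q) = V_4 (Klein four-group, Z/2Z × Z/2Z)

f factors as (x^2 - 118)(x^2 - 174), so the splitting field is K = Q(sqrt(118), sqrt(174)). The elements 118, 174, 20532 are all non-squares in Q, so sqrt(118) and sqrt(174) generate independent quadratic extensions. Thus [K:Q] = 4 and Gal(K/Q) is generated by the two order-2 automorphisms sqrt(118) ↦ -sqrt(118) and sqrt(174) ↦ -sqrt(174), giving V_4.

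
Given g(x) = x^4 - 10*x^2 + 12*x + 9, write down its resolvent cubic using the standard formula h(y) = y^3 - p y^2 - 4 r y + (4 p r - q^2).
h(y) = y^3 + 10*y^2 - 36*y - 504

Identify coefficients: p = -10, q = 12, r = 9.
Plug into h(y) = y^3 - p y^2 - 4 r y + (4 p r - q^2):
  h(y) = y^3 - (-10) y^2 - 4*(9) y + (4*(-10)*(9) - (12)^2)
       = y^3 + (10) y^2 + (-36) y + (-504).
Simplifying: h(y) = y^3 + 10*y^2 - 36*y - 504.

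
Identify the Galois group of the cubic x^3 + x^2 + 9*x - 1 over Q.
Gal(K/Q) = S_3 (symmetric group of order 6)

Compute the discriminant of x^3 + (1)*x^2 + (9)*x + (-1): Δ = -3020. Since Δ is not a rational square, the Galois group is not contained in A_3; it must be the full S_3 (irreducibility of the cubic rules out anything smaller).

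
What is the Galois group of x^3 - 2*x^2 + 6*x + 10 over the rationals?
Gal(K/Q) = S_3 (symmetric group of order 6)

Compute the discriminant of x^3 + (-2)*x^2 + (6)*x + (10): Δ = -5260. Since Δ is not a rational square, the Galois group is not contained in A_3; it must be the full S_3 (irreducibility of the cubic rules out anything smaller).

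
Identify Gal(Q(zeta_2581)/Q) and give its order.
|Gal(Q(zeta_2581)/Q)| = phi(2581) = 2464; group ≅ (Z/2581Z)^* ≅ Z/28Z × Z/88Z

The n-th cyclotomic polynomial Φ_2581(x) is the minimal polynomial of zeta_2581 over Q and has degree phi(2581) = 2464. So Q(zeta_2581) is a degree-2464 Galois extension with Galois group (Z/2581Z)^*. By CRT, (Z/2581Z)^* ≅ (Z/29Z)^* × (Z/89Z)^*. Each prime-power unit group is (Z/29Z)^* ≅ Z/28Z; (Z/89Z)^* ≅ Z/88Z. Hence Gal(Q(zeta_2581)/Q) ≅ Z/28Z × Z/88Z.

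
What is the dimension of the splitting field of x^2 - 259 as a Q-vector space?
[K:Q] = 2

The polynomial x^2 - 259 is irreducible over Q since 259 is not a perfect square. Its splitting field is Q(sqrt(259)), which has degree 2 over Q.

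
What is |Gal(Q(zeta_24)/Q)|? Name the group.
|Gal(Q(zeta_24)/Q)| = phi(24) = 8; group ≅ (Z/24Z)^* ≅ Z/2Z × Z/2Z × Z/2Z

The n-th cyclotomic polynomial Φ_24(x) is the minimal polynomial of zeta_24 over Q and has degree phi(24) = 8. So Q(zeta_24) is a degree-8 Galois extension with Galois group (Z/24Z)^*. By CRT, (Z/24Z)^* ≅ (Z/8Z)^* × (Z/3Z)^*. Each prime-power unit group is (Z/8Z)^* ≅ Z/2Z × Z/2Z; (Z/3Z)^* ≅ Z/2Z. Hence Gal(Q(zeta_24)/Q) ≅ Z/2Z × Z/2Z × Z/2Z.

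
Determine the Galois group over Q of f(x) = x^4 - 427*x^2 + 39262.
Gal(K/Q) = V_4 (Klein four-group, Z/2Z × Z/2Z)

f factors as (x^2 - 134)(x^2 - 293), so the splitting field is K = Q(sqrt(134), sqrt(293)). The elements 134, 293, 39262 are all non-squares in Q, so sqrt(134) and sqrt(293) generate independent quadratic extensions. Thus [K:Q] = 4 and Gal(K/Q) is generated by the two order-2 automorphisms sqrt(134) ↦ -sqrt(134) and sqrt(293) ↦ -sqrt(293), giving V_4.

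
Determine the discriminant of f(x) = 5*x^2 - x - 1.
Δ = 21

For a quadratic a x^2 + b x + c the discriminant is Δ = b^2 - 4ac = (-1)^2 - 4*(5)*(-1) = 1 - (-20) = 21.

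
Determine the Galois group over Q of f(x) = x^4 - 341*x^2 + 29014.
Gal(K/Q) = V_4 (Klein four-group, Z/2Z × Z/2Z)

f factors as (x^2 - 178)(x^2 - 163), so the splitting field is K = Q(sqrt(178), sqrt(163)). The elements 178, 163, 29014 are all non-squares in Q, so sqrt(178) and sqrt(163) generate independent quadratic extensions. Thus [K:Q] = 4 and Gal(K/Q) is generated by the two order-2 automorphisms sqrt(178) ↦ -sqrt(178) and sqrt(163) ↦ -sqrt(163), giving V_4.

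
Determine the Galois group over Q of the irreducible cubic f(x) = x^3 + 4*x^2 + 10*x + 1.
Gal(K/Q) = S_3 (symmetric group of order 6)

Compute the discriminant of x^3 + (4)*x^2 + (10)*x + (1): Δ = -1963. Since Δ is not a rational square, the Galois group is not contained in A_3; it must be the full S_3 (irreducibility of the cubic rules out anything smaller).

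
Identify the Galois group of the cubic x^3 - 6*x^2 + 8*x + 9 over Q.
Gal(K/Q) = S_3 (symmetric group of order 6)

Compute the discriminant of x^3 + (-6)*x^2 + (8)*x + (9): Δ = -1931. Since Δ is not a rational square, the Galois group is not contained in A_3; it must be the full S_3 (irreducibility of the cubic rules out anything smaller).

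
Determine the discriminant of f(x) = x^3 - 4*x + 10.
Δ = -2444

For a depressed cubic x^3 + p x + q the discriminant is Δ = -4 p^3 - 27 q^2 = -4*(-4)^3 - 27*(10)^2 = 256 - 2700 = -2444.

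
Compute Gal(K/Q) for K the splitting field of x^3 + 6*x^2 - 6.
Gal(K/Q) = S_3 (symmetric group of order 6)

Compute the discriminant of x^3 + (6)*x^2 + (0)*x + (-6): Δ = 4212. Since Δ is not a rational square, the Galois group is not contained in A_3; it must be the full S_3 (irreducibility of the cubic rules out anything smaller).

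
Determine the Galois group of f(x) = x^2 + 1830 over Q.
Gal(K/Q) = Z/2Z (cyclic of order 2)

x^2 + 1830 is irreducible over Q since -1830 is not a rational square. The splitting field Q(sqrt(-1830)) has degree 2 over Q, and its unique nontrivial automorphism is sqrt(-1830) ↦ -sqrt(-1830). Hence Gal(Q(sqrt(-1830))/Q) = Z/2Z.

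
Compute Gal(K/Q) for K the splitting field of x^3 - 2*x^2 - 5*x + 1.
Gal(K/Q) = S_3 (symmetric group of order 6)

Compute the discriminant of x^3 + (-2)*x^2 + (-5)*x + (1): Δ = 785. Since Δ is not a rational square, the Galois group is not contained in A_3; it must be the full S_3 (irreducibility of the cubic rules out anything smaller).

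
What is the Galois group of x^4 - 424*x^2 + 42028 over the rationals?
Gal(K/Q) = V_4 (Klein four-group, Z/2Z × Z/2Z)

f factors as (x^2 - 266)(x^2 - 158), so the splitting field is K = Q(sqrt(266), sqrt(158)). The elements 266, 158, 42028 are all non-squares in Q, so sqrt(266) and sqrt(158) generate independent quadratic extensions. Thus [K:Q] = 4 and Gal(K/Q) is generated by the two order-2 automorphisms sqrt(266) ↦ -sqrt(266) and sqrt(158) ↦ -sqrt(158), giving V_4.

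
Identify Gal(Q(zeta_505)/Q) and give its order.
|Gal(Q(zeta_505)/Q)| = phi(505) = 400; group ≅ (Z/505Z)^* ≅ Z/4Z × Z/100Z

The n-th cyclotomic polynomial Φ_505(x) is the minimal polynomial of zeta_505 over Q and has degree phi(505) = 400. So Q(zeta_505) is a degree-400 Galois extension with Galois group (Z/505Z)^*. By CRT, (Z/505Z)^* ≅ (Z/5Z)^* × (Z/101Z)^*. Each prime-power unit group is (Z/5Z)^* ≅ Z/4Z; (Z/101Z)^* ≅ Z/100Z. Hence Gal(Q(zeta_505)/Q) ≅ Z/4Z × Z/100Z.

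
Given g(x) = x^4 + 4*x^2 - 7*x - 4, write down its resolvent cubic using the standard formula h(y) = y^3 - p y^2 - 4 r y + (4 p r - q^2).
h(y) = y^3 - 4*y^2 + 16*y - 113

Identify coefficients: p = 4, q = -7, r = -4.
Plug into h(y) = y^3 - p y^2 - 4 r y + (4 p r - q^2):
  h(y) = y^3 - (4) y^2 - 4*(-4) y + (4*(4)*(-4) - (-7)^2)
       = y^3 + (-4) y^2 + (16) y + (-113).
Simplifying: h(y) = y^3 - 4*y^2 + 16*y - 113.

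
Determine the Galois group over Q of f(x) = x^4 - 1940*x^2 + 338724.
Gal(K/Q) = Z/2Z (cyclic of order 2)

f factors as (x^2 - 1746)(x^2 - 194), so the splitting field is K = Q(sqrt(1746), sqrt(194)). The squarefree part of 1746 is 194 and the squarefree part of 194 is also 194, so sqrt(1746) and sqrt(194) are both rational multiples of sqrt(194). Hence Q(sqrt(1746)) = Q(sqrt(194)) = Q(sqrt(194)), and the splitting field collapses to a single degree-2 extension with Galois group Z/2Z.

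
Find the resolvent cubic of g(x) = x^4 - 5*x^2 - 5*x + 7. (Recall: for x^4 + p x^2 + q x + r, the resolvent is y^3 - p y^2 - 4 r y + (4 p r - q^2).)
h(y) = y^3 + 5*y^2 - 28*y - 165

Identify coefficients: p = -5, q = -5, r = 7.
Plug into h(y) = y^3 - p y^2 - 4 r y + (4 p r - q^2):
  h(y) = y^3 - (-5) y^2 - 4*(7) y + (4*(-5)*(7) - (-5)^2)
       = y^3 + (5) y^2 + (-28) y + (-165).
Simplifying: h(y) = y^3 + 5*y^2 - 28*y - 165.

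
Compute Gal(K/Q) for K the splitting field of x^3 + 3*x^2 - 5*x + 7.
Gal(K/Q) = S_3 (symmetric group of order 6)

Compute the discriminant of x^3 + (3)*x^2 + (-5)*x + (7): Δ = -3244. Since Δ is not a rational square, the Galois group is not contained in A_3; it must be the full S_3 (irreducibility of the cubic rules out anything smaller).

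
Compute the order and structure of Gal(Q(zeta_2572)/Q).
|Gal(Q(zeta_2572)/Q)| = phi(2572) = 1284; group ≅ (Z/2572Z)^* ≅ Z/2Z × Z/642Z

The n-th cyclotomic polynomial Φ_2572(x) is the minimal polynomial of zeta_2572 over Q and has degree phi(2572) = 1284. So Q(zeta_2572) is a degree-1284 Galois extension with Galois group (Z/2572Z)^*. By CRT, (Z/2572Z)^* ≅ (Z/4Z)^* × (Z/643Z)^*. Each prime-power unit group is (Z/4Z)^* ≅ Z/2Z; (Z/643Z)^* ≅ Z/642Z. Hence Gal(Q(zeta_2572)/Q) ≅ Z/2Z × Z/642Z.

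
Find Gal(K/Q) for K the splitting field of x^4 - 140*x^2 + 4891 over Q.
Gal(K/Q) = V_4 (Klein four-group, Z/2Z × Z/2Z)

f factors as (x^2 - 73)(x^2 - 67), so the splitting field is K = Q(sqrt(73), sqrt(67)). The elements 73, 67, 4891 are all non-squares in Q, so sqrt(73) and sqrt(67) generate independent quadratic extensions. Thus [K:Q] = 4 and Gal(K/Q) is generated by the two order-2 automorphisms sqrt(73) ↦ -sqrt(73) and sqrt(67) ↦ -sqrt(67), giving V_4.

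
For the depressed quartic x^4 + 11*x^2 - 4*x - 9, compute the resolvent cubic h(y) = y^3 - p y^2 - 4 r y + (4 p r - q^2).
h(y) = y^3 - 11*y^2 + 36*y - 412

Identify coefficients: p = 11, q = -4, r = -9.
Plug into h(y) = y^3 - p y^2 - 4 r y + (4 p r - q^2):
  h(y) = y^3 - (11) y^2 - 4*(-9) y + (4*(11)*(-9) - (-4)^2)
       = y^3 + (-11) y^2 + (36) y + (-412).
Simplifying: h(y) = y^3 - 11*y^2 + 36*y - 412.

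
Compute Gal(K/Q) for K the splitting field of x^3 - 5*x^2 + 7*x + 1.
Gal(K/Q) = S_3 (symmetric group of order 6)

Compute the discriminant of x^3 + (-5)*x^2 + (7)*x + (1): Δ = -304. Since Δ is not a rational square, the Galois group is not contained in A_3; it must be the full S_3 (irreducibility of the cubic rules out anything smaller).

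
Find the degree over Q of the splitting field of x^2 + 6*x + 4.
[K:Q] = 2

The discriminant of x^2 + (6)*x + (4) is b^2 - 4c = 36 - (16) = 20. Since 20 is not a perfect square in Q, the polynomial is irreducible over Q. Its two roots generate a degree-2 extension, so [K:Q] = 2.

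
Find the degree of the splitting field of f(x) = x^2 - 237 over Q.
[K:Q] = 2

The polynomial x^2 - 237 is irreducible over Q since 237 is not a perfect square. Its splitting field is Q(sqrt(237)), which has degree 2 over Q.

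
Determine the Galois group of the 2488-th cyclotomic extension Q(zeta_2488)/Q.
|Gal(Q(zeta_2488)/Q)| = phi(2488) = 1240; group ≅ (Z/2488Z)^* ≅ Z/2Z × Z/2Z × Z/310Z

The n-th cyclotomic polynomial Φ_2488(x) is the minimal polynomial of zeta_2488 over Q and has degree phi(2488) = 1240. So Q(zeta_2488) is a degree-1240 Galois extension with Galois group (Z/2488Z)^*. By CRT, (Z/2488Z)^* ≅ (Z/8Z)^* × (Z/311Z)^*. Each prime-power unit group is (Z/8Z)^* ≅ Z/2Z × Z/2Z; (Z/311Z)^* ≅ Z/310Z. Hence Gal(Q(zeta_2488)/Q) ≅ Z/2Z × Z/2Z × Z/310Z.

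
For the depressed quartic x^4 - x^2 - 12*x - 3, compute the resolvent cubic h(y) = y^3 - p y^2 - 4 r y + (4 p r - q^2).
h(y) = y^3 + y^2 + 12*y - 132

Identify coefficients: p = -1, q = -12, r = -3.
Plug into h(y) = y^3 - p y^2 - 4 r y + (4 p r - q^2):
  h(y) = y^3 - (-1) y^2 - 4*(-3) y + (4*(-1)*(-3) - (-12)^2)
       = y^3 + (1) y^2 + (12) y + (-132).
Simplifying: h(y) = y^3 + y^2 + 12*y - 132.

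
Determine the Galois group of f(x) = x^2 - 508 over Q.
Gal(K/Q) = Z/2Z (cyclic of order 2)

x^2 - 508 is irreducible over Q since 508 is not a rational square. The splitting field Q(sqrt(508)) has degree 2 over Q, and its unique nontrivial automorphism is sqrt(508) ↦ -sqrt(508). Hence Gal(Q(sqrt(508))/Q) = Z/2Z.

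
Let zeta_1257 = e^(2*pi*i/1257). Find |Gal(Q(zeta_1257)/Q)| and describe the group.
|Gal(Q(zeta_1257)/Q)| = phi(1257) = 836; group ≅ (Z/1257Z)^* ≅ Z/2Z × Z/418Z

The n-th cyclotomic polynomial Φ_1257(x) is the minimal polynomial of zeta_1257 over Q and has degree phi(1257) = 836. So Q(zeta_1257) is a degree-836 Galois extension with Galois group (Z/1257Z)^*. By CRT, (Z/1257Z)^* ≅ (Z/3Z)^* × (Z/419Z)^*. Each prime-power unit group is (Z/3Z)^* ≅ Z/2Z; (Z/419Z)^* ≅ Z/418Z. Hence Gal(Q(zeta_1257)/Q) ≅ Z/2Z × Z/418Z.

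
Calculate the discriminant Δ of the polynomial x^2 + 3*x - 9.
Δ = 45

For a quadratic a x^2 + b x + c the discriminant is Δ = b^2 - 4ac = (3)^2 - 4*(1)*(-9) = 9 - (-36) = 45.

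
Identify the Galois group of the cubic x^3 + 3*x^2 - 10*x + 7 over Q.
Gal(K/Q) = S_3 (symmetric group of order 6)

Compute the discriminant of x^3 + (3)*x^2 + (-10)*x + (7): Δ = -959. Since Δ is not a rational square, the Galois group is not contained in A_3; it must be the full S_3 (irreducibility of the cubic rules out anything smaller).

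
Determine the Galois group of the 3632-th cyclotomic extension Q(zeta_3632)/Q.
|Gal(Q(zeta_3632)/Q)| = phi(3632) = 1808; group ≅ (Z/3632Z)^* ≅ Z/2Z × Z/4Z × Z/226Z

The n-th cyclotomic polynomial Φ_3632(x) is the minimal polynomial of zeta_3632 over Q and has degree phi(3632) = 1808. So Q(zeta_3632) is a degree-1808 Galois extension with Galois group (Z/3632Z)^*. By CRT, (Z/3632Z)^* ≅ (Z/16Z)^* × (Z/227Z)^*. Each prime-power unit group is (Z/16Z)^* ≅ Z/2Z × Z/4Z; (Z/227Z)^* ≅ Z/226Z. Hence Gal(Q(zeta_3632)/Q) ≅ Z/2Z × Z/4Z × Z/226Z.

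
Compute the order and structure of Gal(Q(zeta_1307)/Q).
|Gal(Q(zeta_1307)/Q)| = phi(1307) = 1306; group ≅ (Z/1307Z)^* ≅ Z/1306Z

The n-th cyclotomic polynomial Φ_1307(x) is the minimal polynomial of zeta_1307 over Q and has degree phi(1307) = 1306. So Q(zeta_1307) is a degree-1306 Galois extension with Galois group (Z/1307Z)^*. (Z/1307Z)^* is cyclic since 1307 is an odd prime power (or 4). Hence Gal(Q(zeta_1307)/Q) ≅ Z/1306Z.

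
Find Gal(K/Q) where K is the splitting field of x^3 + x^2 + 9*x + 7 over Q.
Gal(K/Q) = S_3 (symmetric group of order 6)

Compute the discriminant of x^3 + (1)*x^2 + (9)*x + (7): Δ = -3052. Since Δ is not a rational square, the Galois group is not contained in A_3; it must be the full S_3 (irreducibility of the cubic rules out anything smaller).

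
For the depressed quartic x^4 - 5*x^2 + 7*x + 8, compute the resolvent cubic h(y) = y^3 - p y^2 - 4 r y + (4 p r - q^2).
h(y) = y^3 + 5*y^2 - 32*y - 209

Identify coefficients: p = -5, q = 7, r = 8.
Plug into h(y) = y^3 - p y^2 - 4 r y + (4 p r - q^2):
  h(y) = y^3 - (-5) y^2 - 4*(8) y + (4*(-5)*(8) - (7)^2)
       = y^3 + (5) y^2 + (-32) y + (-209).
Simplifying: h(y) = y^3 + 5*y^2 - 32*y - 209.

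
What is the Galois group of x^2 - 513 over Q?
Gal(K/Q) = Z/2Z (cyclic of order 2)

x^2 - 513 is irreducible over Q since 513 is not a rational square. The splitting field Q(sqrt(513)) has degree 2 over Q, and its unique nontrivial automorphism is sqrt(513) ↦ -sqrt(513). Hence Gal(Q(sqrt(513))/Q) = Z/2Z.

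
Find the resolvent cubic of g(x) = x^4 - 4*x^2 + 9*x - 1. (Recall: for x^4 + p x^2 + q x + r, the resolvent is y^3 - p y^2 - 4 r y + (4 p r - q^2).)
h(y) = y^3 + 4*y^2 + 4*y - 65

Identify coefficients: p = -4, q = 9, r = -1.
Plug into h(y) = y^3 - p y^2 - 4 r y + (4 p r - q^2):
  h(y) = y^3 - (-4) y^2 - 4*(-1) y + (4*(-4)*(-1) - (9)^2)
       = y^3 + (4) y^2 + (4) y + (-65).
Simplifying: h(y) = y^3 + 4*y^2 + 4*y - 65.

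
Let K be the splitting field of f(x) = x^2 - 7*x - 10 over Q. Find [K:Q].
[K:Q] = 2

The discriminant of x^2 + (-7)*x + (-10) is b^2 - 4c = 49 - (-40) = 89. Since 89 is not a perfect square in Q, the polynomial is irreducible over Q. Its two roots generate a degree-2 extension, so [K:Q] = 2.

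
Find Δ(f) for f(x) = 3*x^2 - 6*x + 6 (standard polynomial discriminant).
Δ = -36

For a quadratic a x^2 + b x + c the discriminant is Δ = b^2 - 4ac = (-6)^2 - 4*(3)*(6) = 36 - (72) = -36.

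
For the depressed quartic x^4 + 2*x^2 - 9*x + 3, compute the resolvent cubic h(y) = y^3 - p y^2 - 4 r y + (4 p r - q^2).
h(y) = y^3 - 2*y^2 - 12*y - 57

Identify coefficients: p = 2, q = -9, r = 3.
Plug into h(y) = y^3 - p y^2 - 4 r y + (4 p r - q^2):
  h(y) = y^3 - (2) y^2 - 4*(3) y + (4*(2)*(3) - (-9)^2)
       = y^3 + (-2) y^2 + (-12) y + (-57).
Simplifying: h(y) = y^3 - 2*y^2 - 12*y - 57.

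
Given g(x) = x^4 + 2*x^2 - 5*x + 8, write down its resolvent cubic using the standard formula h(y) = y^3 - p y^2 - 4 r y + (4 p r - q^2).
h(y) = y^3 - 2*y^2 - 32*y + 39

Identify coefficients: p = 2, q = -5, r = 8.
Plug into h(y) = y^3 - p y^2 - 4 r y + (4 p r - q^2):
  h(y) = y^3 - (2) y^2 - 4*(8) y + (4*(2)*(8) - (-5)^2)
       = y^3 + (-2) y^2 + (-32) y + (39).
Simplifying: h(y) = y^3 - 2*y^2 - 32*y + 39.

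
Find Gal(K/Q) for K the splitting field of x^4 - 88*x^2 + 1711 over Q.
Gal(K/Q) = V_4 (Klein four-group, Z/2Z × Z/2Z)

f factors as (x^2 - 29)(x^2 - 59), so the splitting field is K = Q(sqrt(29), sqrt(59)). The elements 29, 59, 1711 are all non-squares in Q, so sqrt(29) and sqrt(59) generate independent quadratic extensions. Thus [K:Q] = 4 and Gal(K/Q) is generated by the two order-2 automorphisms sqrt(29) ↦ -sqrt(29) and sqrt(59) ↦ -sqrt(59), giving V_4.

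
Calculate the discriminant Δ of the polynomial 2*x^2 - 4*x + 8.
Δ = -48

For a quadratic a x^2 + b x + c the discriminant is Δ = b^2 - 4ac = (-4)^2 - 4*(2)*(8) = 16 - (64) = -48.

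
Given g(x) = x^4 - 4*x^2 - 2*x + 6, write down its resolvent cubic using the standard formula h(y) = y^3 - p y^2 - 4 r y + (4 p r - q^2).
h(y) = y^3 + 4*y^2 - 24*y - 100

Identify coefficients: p = -4, q = -2, r = 6.
Plug into h(y) = y^3 - p y^2 - 4 r y + (4 p r - q^2):
  h(y) = y^3 - (-4) y^2 - 4*(6) y + (4*(-4)*(6) - (-2)^2)
       = y^3 + (4) y^2 + (-24) y + (-100).
Simplifying: h(y) = y^3 + 4*y^2 - 24*y - 100.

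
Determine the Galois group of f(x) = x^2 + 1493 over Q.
Gal(K/Q) = Z/2Z (cyclic of order 2)

x^2 + 1493 is irreducible over Q since -1493 is not a rational square. The splitting field Q(sqrt(-1493)) has degree 2 over Q, and its unique nontrivial automorphism is sqrt(-1493) ↦ -sqrt(-1493). Hence Gal(Q(sqrt(-1493))/Q) = Z/2Z.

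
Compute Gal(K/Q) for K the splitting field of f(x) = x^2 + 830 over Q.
Gal(K/Q) = Z/2Z (cyclic of order 2)

x^2 + 830 is irreducible over Q since -830 is not a rational square. The splitting field Q(sqrt(-830)) has degree 2 over Q, and its unique nontrivial automorphism is sqrt(-830) ↦ -sqrt(-830). Hence Gal(Q(sqrt(-830))/Q) = Z/2Z.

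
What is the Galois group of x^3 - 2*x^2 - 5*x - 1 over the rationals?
Gal(K/Q) = A_3 (cyclic of order 3)

Compute the discriminant of x^3 + (-2)*x^2 + (-5)*x + (-1): Δ = 361. Since Δ is a perfect square (Δ = 19^2), the Galois group is contained in A_3. Irreducibility forces the group to be transitive on three roots, so Gal = A_3.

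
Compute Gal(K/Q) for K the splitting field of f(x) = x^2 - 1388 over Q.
Gal(K/Q) = Z/2Z (cyclic of order 2)

x^2 - 1388 is irreducible over Q since 1388 is not a rational square. The splitting field Q(sqrt(1388)) has degree 2 over Q, and its unique nontrivial automorphism is sqrt(1388) ↦ -sqrt(1388). Hence Gal(Q(sqrt(1388))/Q) = Z/2Z.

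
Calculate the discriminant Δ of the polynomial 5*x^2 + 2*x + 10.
Δ = -196

For a quadratic a x^2 + b x + c the discriminant is Δ = b^2 - 4ac = (2)^2 - 4*(5)*(10) = 4 - (200) = -196.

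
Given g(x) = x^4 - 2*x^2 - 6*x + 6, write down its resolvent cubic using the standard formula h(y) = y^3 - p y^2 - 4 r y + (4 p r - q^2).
h(y) = y^3 + 2*y^2 - 24*y - 84

Identify coefficients: p = -2, q = -6, r = 6.
Plug into h(y) = y^3 - p y^2 - 4 r y + (4 p r - q^2):
  h(y) = y^3 - (-2) y^2 - 4*(6) y + (4*(-2)*(6) - (-6)^2)
       = y^3 + (2) y^2 + (-24) y + (-84).
Simplifying: h(y) = y^3 + 2*y^2 - 24*y - 84.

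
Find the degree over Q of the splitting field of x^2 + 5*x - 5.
[K:Q] = 2

The discriminant of x^2 + (5)*x + (-5) is b^2 - 4c = 25 - (-20) = 45. Since 45 is not a perfect square in Q, the polynomial is irreducible over Q. Its two roots generate a degree-2 extension, so [K:Q] = 2.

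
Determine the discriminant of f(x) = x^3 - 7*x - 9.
Δ = -815

For a depressed cubic x^3 + p x + q the discriminant is Δ = -4 p^3 - 27 q^2 = -4*(-7)^3 - 27*(-9)^2 = 1372 - 2187 = -815.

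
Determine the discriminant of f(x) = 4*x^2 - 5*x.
Δ = 25

For a quadratic a x^2 + b x + c the discriminant is Δ = b^2 - 4ac = (-5)^2 - 4*(4)*(0) = 25 - (0) = 25.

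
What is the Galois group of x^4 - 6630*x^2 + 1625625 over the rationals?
Gal(K/Q) = Z/2Z (cyclic of order 2)

f factors as (x^2 - 6375)(x^2 - 255), so the splitting field is K = Q(sqrt(6375), sqrt(255)). The squarefree part of 6375 is 255 and the squarefree part of 255 is also 255, so sqrt(6375) and sqrt(255) are both rational multiples of sqrt(255). Hence Q(sqrt(6375)) = Q(sqrt(255)) = Q(sqrt(255)), and the splitting field collapses to a single degree-2 extension with Galois group Z/2Z.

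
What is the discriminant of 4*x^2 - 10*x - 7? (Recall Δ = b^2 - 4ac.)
Δ = 212

For a quadratic a x^2 + b x + c the discriminant is Δ = b^2 - 4ac = (-10)^2 - 4*(4)*(-7) = 100 - (-112) = 212.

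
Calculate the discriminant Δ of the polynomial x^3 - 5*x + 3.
Δ = 257

For a depressed cubic x^3 + p x + q the discriminant is Δ = -4 p^3 - 27 q^2 = -4*(-5)^3 - 27*(3)^2 = 500 - 243 = 257.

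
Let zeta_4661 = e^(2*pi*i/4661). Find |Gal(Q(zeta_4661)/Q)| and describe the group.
|Gal(Q(zeta_4661)/Q)| = phi(4661) = 4524; group ≅ (Z/4661Z)^* ≅ Z/58Z × Z/78Z

The n-th cyclotomic polynomial Φ_4661(x) is the minimal polynomial of zeta_4661 over Q and has degree phi(4661) = 4524. So Q(zeta_4661) is a degree-4524 Galois extension with Galois group (Z/4661Z)^*. By CRT, (Z/4661Z)^* ≅ (Z/59Z)^* × (Z/79Z)^*. Each prime-power unit group is (Z/59Z)^* ≅ Z/58Z; (Z/79Z)^* ≅ Z/78Z. Hence Gal(Q(zeta_4661)/Q) ≅ Z/58Z × Z/78Z.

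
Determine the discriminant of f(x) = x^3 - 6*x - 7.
Δ = -459

For a depressed cubic x^3 + p x + q the discriminant is Δ = -4 p^3 - 27 q^2 = -4*(-6)^3 - 27*(-7)^2 = 864 - 1323 = -459.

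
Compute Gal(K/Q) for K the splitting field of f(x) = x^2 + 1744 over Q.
Gal(K/Q) = Z/2Z (cyclic of order 2)

x^2 + 1744 is irreducible over Q since -1744 is not a rational square. The splitting field Q(sqrt(-1744)) has degree 2 over Q, and its unique nontrivial automorphism is sqrt(-1744) ↦ -sqrt(-1744). Hence Gal(Q(sqrt(-1744))/Q) = Z/2Z.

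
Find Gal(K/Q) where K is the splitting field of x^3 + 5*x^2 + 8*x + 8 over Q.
Gal(K/Q) = S_3 (symmetric group of order 6)

Compute the discriminant of x^3 + (5)*x^2 + (8)*x + (8): Δ = -416. Since Δ is not a rational square, the Galois group is not contained in A_3; it must be the full S_3 (irreducibility of the cubic rules out anything smaller).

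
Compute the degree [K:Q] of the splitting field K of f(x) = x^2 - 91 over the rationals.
[K:Q] = 2

The polynomial x^2 - 91 is irreducible over Q since 91 is not a perfect square. Its splitting field is Q(sqrt(91)), which has degree 2 over Q.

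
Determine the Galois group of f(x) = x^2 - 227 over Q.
Gal(K/Q) = Z/2Z (cyclic of order 2)

x^2 - 227 is irreducible over Q since 227 is not a rational square. The splitting field Q(sqrt(227)) has degree 2 over Q, and its unique nontrivial automorphism is sqrt(227) ↦ -sqrt(227). Hence Gal(Q(sqrt(227))/Q) = Z/2Z.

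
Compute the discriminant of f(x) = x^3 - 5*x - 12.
Δ = -3388

For a depressed cubic x^3 + p x + q the discriminant is Δ = -4 p^3 - 27 q^2 = -4*(-5)^3 - 27*(-12)^2 = 500 - 3888 = -3388.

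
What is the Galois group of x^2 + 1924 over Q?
Gal(K/Q) = Z/2Z (cyclic of order 2)

x^2 + 1924 is irreducible over Q since -1924 is not a rational square. The splitting field Q(sqrt(-1924)) has degree 2 over Q, and its unique nontrivial automorphism is sqrt(-1924) ↦ -sqrt(-1924). Hence Gal(Q(sqrt(-1924))/Q) = Z/2Z.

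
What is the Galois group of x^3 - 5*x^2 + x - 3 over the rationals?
Gal(K/Q) = S_3 (symmetric group of order 6)

Compute the discriminant of x^3 + (-5)*x^2 + (1)*x + (-3): Δ = -1452. Since Δ is not a rational square, the Galois group is not contained in A_3; it must be the full S_3 (irreducibility of the cubic rules out anything smaller).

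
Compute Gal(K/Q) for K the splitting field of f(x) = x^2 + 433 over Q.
Gal(K/Q) = Z/2Z (cyclic of order 2)

x^2 + 433 is irreducible over Q since -433 is not a rational square. The splitting field Q(sqrt(-433)) has degree 2 over Q, and its unique nontrivial automorphism is sqrt(-433) ↦ -sqrt(-433). Hence Gal(Q(sqrt(-433))/Q) = Z/2Z.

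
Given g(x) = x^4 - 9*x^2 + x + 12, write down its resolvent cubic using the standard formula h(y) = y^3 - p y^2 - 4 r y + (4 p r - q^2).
h(y) = y^3 + 9*y^2 - 48*y - 433

Identify coefficients: p = -9, q = 1, r = 12.
Plug into h(y) = y^3 - p y^2 - 4 r y + (4 p r - q^2):
  h(y) = y^3 - (-9) y^2 - 4*(12) y + (4*(-9)*(12) - (1)^2)
       = y^3 + (9) y^2 + (-48) y + (-433).
Simplifying: h(y) = y^3 + 9*y^2 - 48*y - 433.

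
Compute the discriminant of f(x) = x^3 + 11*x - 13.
Δ = -9887

For a depressed cubic x^3 + p x + q the discriminant is Δ = -4 p^3 - 27 q^2 = -4*(11)^3 - 27*(-13)^2 = -5324 - 4563 = -9887.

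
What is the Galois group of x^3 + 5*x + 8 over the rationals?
Gal(K/Q) = S_3 (symmetric group of order 6)

Compute the discriminant of x^3 + (0)*x^2 + (5)*x + (8): Δ = -2228. Since Δ is not a rational square, the Galois group is not contained in A_3; it must be the full S_3 (irreducibility of the cubic rules out anything smaller).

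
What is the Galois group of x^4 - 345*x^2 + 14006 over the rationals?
Gal(K/Q) = V_4 (Klein four-group, Z/2Z × Z/2Z)

f factors as (x^2 - 298)(x^2 - 47), so the splitting field is K = Q(sqrt(298), sqrt(47)). The elements 298, 47, 14006 are all non-squares in Q, so sqrt(298) and sqrt(47) generate independent quadratic extensions. Thus [K:Q] = 4 and Gal(K/Q) is generated by the two order-2 automorphisms sqrt(298) ↦ -sqrt(298) and sqrt(47) ↦ -sqrt(47), giving V_4.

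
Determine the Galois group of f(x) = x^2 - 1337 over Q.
Gal(K/Q) = Z/2Z (cyclic of order 2)

x^2 - 1337 is irreducible over Q since 1337 is not a rational square. The splitting field Q(sqrt(1337)) has degree 2 over Q, and its unique nontrivial automorphism is sqrt(1337) ↦ -sqrt(1337). Hence Gal(Q(sqrt(1337))/Q) = Z/2Z.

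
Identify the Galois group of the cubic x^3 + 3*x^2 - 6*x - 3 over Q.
Gal(K/Q) = S_3 (symmetric group of order 6)

Compute the discriminant of x^3 + (3)*x^2 + (-6)*x + (-3): Δ = 2241. Since Δ is not a rational square, the Galois group is not contained in A_3; it must be the full S_3 (irreducibility of the cubic rules out anything smaller).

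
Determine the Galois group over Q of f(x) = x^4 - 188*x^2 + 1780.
Gal(K/Q) = V_4 (Klein four-group, Z/2Z × Z/2Z)

f factors as (x^2 - 178)(x^2 - 10), so the splitting field is K = Q(sqrt(178), sqrt(10)). The elements 178, 10, 1780 are all non-squares in Q, so sqrt(178) and sqrt(10) generate independent quadratic extensions. Thus [K:Q] = 4 and Gal(K/Q) is generated by the two order-2 automorphisms sqrt(178) ↦ -sqrt(178) and sqrt(10) ↦ -sqrt(10), giving V_4.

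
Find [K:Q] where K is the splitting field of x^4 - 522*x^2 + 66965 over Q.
[K:Q] = 4

f factors as (x^2 - 227)(x^2 - 295); the splitting field is K = Q(sqrt(227), sqrt(295)). Since 227, 295, and 66965 are all non-squares in Q, the three subfields Q(sqrt(227)), Q(sqrt(295)), Q(sqrt(66965)) are distinct degree-2 extensions, so [K:Q] = 4 (Klein four Galois group).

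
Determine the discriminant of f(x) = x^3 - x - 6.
Δ = -968

For a depressed cubic x^3 + p x + q the discriminant is Δ = -4 p^3 - 27 q^2 = -4*(-1)^3 - 27*(-6)^2 = 4 - 972 = -968.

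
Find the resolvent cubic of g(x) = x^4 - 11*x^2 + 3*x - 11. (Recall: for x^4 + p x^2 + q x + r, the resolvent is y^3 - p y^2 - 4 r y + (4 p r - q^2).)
h(y) = y^3 + 11*y^2 + 44*y + 475

Identify coefficients: p = -11, q = 3, r = -11.
Plug into h(y) = y^3 - p y^2 - 4 r y + (4 p r - q^2):
  h(y) = y^3 - (-11) y^2 - 4*(-11) y + (4*(-11)*(-11) - (3)^2)
       = y^3 + (11) y^2 + (44) y + (475).
Simplifying: h(y) = y^3 + 11*y^2 + 44*y + 475.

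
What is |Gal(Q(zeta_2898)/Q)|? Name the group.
|Gal(Q(zeta_2898)/Q)| = phi(2898) = 792; group ≅ (Z/2898Z)^* ≅ Z/6Z × Z/6Z × Z/22Z

The n-th cyclotomic polynomial Φ_2898(x) is the minimal polynomial of zeta_2898 over Q and has degree phi(2898) = 792. So Q(zeta_2898) is a degree-792 Galois extension with Galois group (Z/2898Z)^*. By CRT, (Z/2898Z)^* ≅ (Z/2Z)^* × (Z/9Z)^* × (Z/7Z)^* × (Z/23Z)^*. Each prime-power unit group is (Z/2Z)^* ≅ trivial group (order 1); (Z/9Z)^* ≅ Z/6Z; (Z/7Z)^* ≅ Z/6Z; (Z/23Z)^* ≅ Z/22Z. Hence Gal(Q(zeta_2898)/Q) ≅ Z/6Z × Z/6Z × Z/22Z.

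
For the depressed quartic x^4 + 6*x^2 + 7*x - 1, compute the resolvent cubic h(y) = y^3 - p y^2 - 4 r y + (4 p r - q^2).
h(y) = y^3 - 6*y^2 + 4*y - 73

Identify coefficients: p = 6, q = 7, r = -1.
Plug into h(y) = y^3 - p y^2 - 4 r y + (4 p r - q^2):
  h(y) = y^3 - (6) y^2 - 4*(-1) y + (4*(6)*(-1) - (7)^2)
       = y^3 + (-6) y^2 + (4) y + (-73).
Simplifying: h(y) = y^3 - 6*y^2 + 4*y - 73.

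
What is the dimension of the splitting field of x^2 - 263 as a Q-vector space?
[K:Q] = 2

The polynomial x^2 - 263 is irreducible over Q since 263 is not a perfect square. Its splitting field is Q(sqrt(263)), which has degree 2 over Q.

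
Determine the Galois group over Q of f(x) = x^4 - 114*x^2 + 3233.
Gal(K/Q) = V_4 (Klein four-group, Z/2Z × Z/2Z)

f factors as (x^2 - 53)(x^2 - 61), so the splitting field is K = Q(sqrt(53), sqrt(61)). The elements 53, 61, 3233 are all non-squares in Q, so sqrt(53) and sqrt(61) generate independent quadratic extensions. Thus [K:Q] = 4 and Gal(K/Q) is generated by the two order-2 automorphisms sqrt(53) ↦ -sqrt(53) and sqrt(61) ↦ -sqrt(61), giving V_4.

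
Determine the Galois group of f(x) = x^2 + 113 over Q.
Gal(K/Q) = Z/2Z (cyclic of order 2)

x^2 + 113 is irreducible over Q since -113 is not a rational square. The splitting field Q(sqrt(-113)) has degree 2 over Q, and its unique nontrivial automorphism is sqrt(-113) ↦ -sqrt(-113). Hence Gal(Q(sqrt(-113))/Q) = Z/2Z.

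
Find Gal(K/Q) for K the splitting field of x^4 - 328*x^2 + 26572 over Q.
Gal(K/Q) = V_4 (Klein four-group, Z/2Z × Z/2Z)

f factors as (x^2 - 182)(x^2 - 146), so the splitting field is K = Q(sqrt(182), sqrt(146)). The elements 182, 146, 26572 are all non-squares in Q, so sqrt(182) and sqrt(146) generate independent quadratic extensions. Thus [K:Q] = 4 and Gal(K/Q) is generated by the two order-2 automorphisms sqrt(182) ↦ -sqrt(182) and sqrt(146) ↦ -sqrt(146), giving V_4.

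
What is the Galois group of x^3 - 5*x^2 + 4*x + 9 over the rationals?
Gal(K/Q) = S_3 (symmetric group of order 6)

Compute the discriminant of x^3 + (-5)*x^2 + (4)*x + (9): Δ = -783. Since Δ is not a rational square, the Galois group is not contained in A_3; it must be the full S_3 (irreducibility of the cubic rules out anything smaller).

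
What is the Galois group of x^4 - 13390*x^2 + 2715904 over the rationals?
Gal(K/Q) = Z/2Z (cyclic of order 2)

f factors as (x^2 - 206)(x^2 - 13184), so the splitting field is K = Q(sqrt(206), sqrt(13184)). The squarefree part of 206 is 206 and the squarefree part of 13184 is also 206, so sqrt(206) and sqrt(13184) are both rational multiples of sqrt(206). Hence Q(sqrt(206)) = Q(sqrt(13184)) = Q(sqrt(206)), and the splitting field collapses to a single degree-2 extension with Galois group Z/2Z.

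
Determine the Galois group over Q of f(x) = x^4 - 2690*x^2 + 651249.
Gal(K/Q) = Z/2Z (cyclic of order 2)

f factors as (x^2 - 2421)(x^2 - 269), so the splitting field is K = Q(sqrt(2421), sqrt(269)). The squarefree part of 2421 is 269 and the squarefree part of 269 is also 269, so sqrt(2421) and sqrt(269) are both rational multiples of sqrt(269). Hence Q(sqrt(2421)) = Q(sqrt(269)) = Q(sqrt(269)), and the splitting field collapses to a single degree-2 extension with Galois group Z/2Z.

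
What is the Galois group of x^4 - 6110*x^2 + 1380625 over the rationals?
Gal(K/Q) = Z/2Z (cyclic of order 2)

f factors as (x^2 - 5875)(x^2 - 235), so the splitting field is K = Q(sqrt(5875), sqrt(235)). The squarefree part of 5875 is 235 and the squarefree part of 235 is also 235, so sqrt(5875) and sqrt(235) are both rational multiples of sqrt(235). Hence Q(sqrt(5875)) = Q(sqrt(235)) = Q(sqrt(235)), and the splitting field collapses to a single degree-2 extension with Galois group Z/2Z.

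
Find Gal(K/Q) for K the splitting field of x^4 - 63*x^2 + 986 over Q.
Gal(K/Q) = V_4 (Klein four-group, Z/2Z × Z/2Z)

f factors as (x^2 - 34)(x^2 - 29), so the splitting field is K = Q(sqrt(34), sqrt(29)). The elements 34, 29, 986 are all non-squares in Q, so sqrt(34) and sqrt(29) generate independent quadratic extensions. Thus [K:Q] = 4 and Gal(K/Q) is generated by the two order-2 automorphisms sqrt(34) ↦ -sqrt(34) and sqrt(29) ↦ -sqrt(29), giving V_4.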